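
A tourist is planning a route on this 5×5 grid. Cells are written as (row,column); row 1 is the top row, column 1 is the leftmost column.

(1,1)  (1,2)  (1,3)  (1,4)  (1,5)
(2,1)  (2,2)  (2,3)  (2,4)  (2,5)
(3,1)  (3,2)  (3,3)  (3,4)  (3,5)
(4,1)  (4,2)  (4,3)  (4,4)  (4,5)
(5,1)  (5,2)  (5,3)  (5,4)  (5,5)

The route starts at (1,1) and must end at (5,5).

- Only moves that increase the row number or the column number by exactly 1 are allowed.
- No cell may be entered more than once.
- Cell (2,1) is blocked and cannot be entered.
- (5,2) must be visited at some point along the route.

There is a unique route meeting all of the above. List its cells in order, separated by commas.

(1,1), (1,2), (2,2), (3,2), (4,2), (5,2), (5,3), (5,4), (5,5)

Moves only go right or down, so the column and row indices never decrease.
Route from (1,1): right 1 to (1,2), down 4 to (5,2), right 3 to (5,5) — 8 moves in all.
Check: all required cells visited.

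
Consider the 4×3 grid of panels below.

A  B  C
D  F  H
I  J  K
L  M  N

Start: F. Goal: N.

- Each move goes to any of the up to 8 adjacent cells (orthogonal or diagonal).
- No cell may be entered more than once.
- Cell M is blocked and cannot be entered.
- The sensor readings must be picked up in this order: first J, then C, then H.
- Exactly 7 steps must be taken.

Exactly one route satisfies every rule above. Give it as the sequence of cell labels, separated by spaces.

The waypoints must appear in the order J, C, H, with no cell reused.
Route from F: down to J, up-left to D, up-right to B, right to C, 3× down (reaching N) — 7 moves in all.
Check: order respected (J at step 1, C at step 4, H at step 5); 7 moves as required.

F J D B C H K N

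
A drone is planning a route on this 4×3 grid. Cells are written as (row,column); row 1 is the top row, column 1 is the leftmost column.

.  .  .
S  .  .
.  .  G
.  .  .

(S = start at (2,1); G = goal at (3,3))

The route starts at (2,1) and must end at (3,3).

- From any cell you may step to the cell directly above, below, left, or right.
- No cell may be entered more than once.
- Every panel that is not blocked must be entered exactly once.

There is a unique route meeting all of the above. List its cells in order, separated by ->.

Need to visit all 12 open cells exactly once, starting at (2,1) and ending at (3,3).
Cell (1,3) has only two open neighbours ((2,3) and (1,2)), so the path must pass straight through it: one of those is the cell it's entered from and the other is where it exits.
Route from (2,1): up 1 to (1,1), right 2 to (1,3), down 1 to (2,3), left 1 to (2,2), down 1 to (3,2), left 1 to (3,1), down 1 to (4,1), right 2 to (4,3), up 1 to (3,3) — 11 moves in all.
Check: all 12 open cells covered.

(2,1) -> (1,1) -> (1,2) -> (1,3) -> (2,3) -> (2,2) -> (3,2) -> (3,1) -> (4,1) -> (4,2) -> (4,3) -> (3,3)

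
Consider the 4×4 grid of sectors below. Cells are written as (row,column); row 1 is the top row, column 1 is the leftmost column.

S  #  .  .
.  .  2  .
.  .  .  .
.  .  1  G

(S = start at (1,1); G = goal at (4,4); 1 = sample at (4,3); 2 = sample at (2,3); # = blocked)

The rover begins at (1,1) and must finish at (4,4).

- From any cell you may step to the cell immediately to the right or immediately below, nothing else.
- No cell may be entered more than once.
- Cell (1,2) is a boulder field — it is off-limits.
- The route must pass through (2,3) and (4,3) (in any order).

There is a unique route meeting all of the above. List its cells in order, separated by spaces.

Moves only go right or down, so the column and row indices never decrease.
Route from (1,1): down 1 to (2,1), right 2 to (2,3), down 2 to (4,3), right 1 to (4,4) — 6 moves in all.
Check: all required cells visited.

(1,1) (2,1) (2,2) (2,3) (3,3) (4,3) (4,4)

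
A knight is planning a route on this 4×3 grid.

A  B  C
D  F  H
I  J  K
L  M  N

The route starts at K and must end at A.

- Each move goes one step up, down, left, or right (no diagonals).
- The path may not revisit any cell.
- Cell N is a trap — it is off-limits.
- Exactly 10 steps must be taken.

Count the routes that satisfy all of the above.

2

Need simple routes of exactly 10 moves from K to A (Manhattan distance 4, so 3 moves are spent on a detour and 3 undoing it).
Enumerating: K H C B F J M L I D A | K J M L I D F H C B A.
That gives 2 routes.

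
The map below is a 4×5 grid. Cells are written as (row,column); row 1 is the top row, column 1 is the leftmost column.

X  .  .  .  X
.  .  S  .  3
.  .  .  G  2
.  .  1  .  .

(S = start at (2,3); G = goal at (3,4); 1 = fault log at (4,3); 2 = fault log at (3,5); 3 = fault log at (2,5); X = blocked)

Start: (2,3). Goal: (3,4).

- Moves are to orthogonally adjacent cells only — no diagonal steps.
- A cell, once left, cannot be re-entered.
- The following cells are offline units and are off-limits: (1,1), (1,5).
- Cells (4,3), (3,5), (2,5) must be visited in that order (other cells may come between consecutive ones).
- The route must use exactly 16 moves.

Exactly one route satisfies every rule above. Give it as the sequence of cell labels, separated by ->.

The waypoints must appear in the order (4,3), (3,5), (2,5), with no cell reused.
Route from (2,3): up to (1,3), left to (1,2), down to (2,2), left to (2,1), 2× down (reaching (4,1)), right to (4,2), up to (3,2), right to (3,3), down to (4,3), 2× right (reaching (4,5)), 2× up (reaching (2,5)), left to (2,4), down to (3,4) — 16 moves in all.
Check: order respected (1 at step 10, 2 at step 13, 3 at step 14); 16 moves as required.

(2,3) -> (1,3) -> (1,2) -> (2,2) -> (2,1) -> (3,1) -> (4,1) -> (4,2) -> (3,2) -> (3,3) -> (4,3) -> (4,4) -> (4,5) -> (3,5) -> (2,5) -> (2,4) -> (3,4)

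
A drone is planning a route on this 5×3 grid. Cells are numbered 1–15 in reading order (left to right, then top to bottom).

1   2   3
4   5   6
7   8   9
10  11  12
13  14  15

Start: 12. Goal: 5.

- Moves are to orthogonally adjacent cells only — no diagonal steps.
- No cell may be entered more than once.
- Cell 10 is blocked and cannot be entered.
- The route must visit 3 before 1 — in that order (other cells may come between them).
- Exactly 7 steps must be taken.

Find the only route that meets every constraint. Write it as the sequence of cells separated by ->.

The waypoints must appear in the order 3, 1, with no cell reused.
Route from 12: 3× up (reaching 3), 2× left (reaching 1), down to 4, right to 5 — 7 moves in all.
Check: order respected (3 at step 3, 1 at step 5); 7 moves as required.

12 -> 9 -> 6 -> 3 -> 2 -> 1 -> 4 -> 5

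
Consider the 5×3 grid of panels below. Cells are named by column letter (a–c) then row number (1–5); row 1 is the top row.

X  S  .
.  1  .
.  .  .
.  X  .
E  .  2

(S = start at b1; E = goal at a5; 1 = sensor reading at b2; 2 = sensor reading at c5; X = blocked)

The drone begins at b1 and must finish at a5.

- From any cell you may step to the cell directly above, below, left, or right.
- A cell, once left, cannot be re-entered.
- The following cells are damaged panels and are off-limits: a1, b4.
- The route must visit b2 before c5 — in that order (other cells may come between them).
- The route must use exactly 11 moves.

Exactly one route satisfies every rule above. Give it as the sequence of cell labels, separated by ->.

The waypoints must appear in the order b2, c5, with no cell reused.
Route from b1: right 1 to c1, down 1 to c2, left 2 to a2, down 1 to a3, right 2 to c3, down 2 to c5, left 2 to a5 — 11 moves in all.
Check: order respected (1 at step 3, 2 at step 9); 11 moves as required.

b1 -> c1 -> c2 -> b2 -> a2 -> a3 -> b3 -> c3 -> c4 -> c5 -> b5 -> a5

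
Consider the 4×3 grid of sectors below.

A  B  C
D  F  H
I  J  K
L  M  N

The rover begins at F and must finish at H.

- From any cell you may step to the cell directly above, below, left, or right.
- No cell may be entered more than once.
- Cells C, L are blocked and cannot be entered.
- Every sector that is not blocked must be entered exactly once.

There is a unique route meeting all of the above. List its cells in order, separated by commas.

F, B, A, D, I, J, M, N, K, H

Need to visit all 10 open cells exactly once, starting at F and ending at H.
Cell N has only two open neighbours (K and M), so the path must pass straight through it: one of those is the cell it's entered from and the other is where it exits.
Route from F: up 1 to B, left 1 to A, down 2 to I, right 1 to J, down 1 to M, right 1 to N, up 2 to H — 9 moves in all.
Check: all 10 open cells covered.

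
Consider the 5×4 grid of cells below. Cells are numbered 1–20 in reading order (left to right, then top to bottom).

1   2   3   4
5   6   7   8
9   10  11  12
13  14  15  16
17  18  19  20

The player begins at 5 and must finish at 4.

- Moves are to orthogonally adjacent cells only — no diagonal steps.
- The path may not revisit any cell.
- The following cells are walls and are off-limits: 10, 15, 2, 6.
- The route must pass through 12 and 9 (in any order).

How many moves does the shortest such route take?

Any route passes through 12 and 9 in some order between 5 and 4. Summing Manhattan distances along each leg and taking the cheapest ordering (5 → 9 → 12 → 4) gives a lower bound of 1 + 3 + 2 = 6 moves.
That bound ignores the blocked cells. Measuring each leg by the fewest moves that actually steer around them (5→9: 1; 9→12: 7; 12→4: 2) raises the lower bound to 10.
A route of 10 moves exists: 5 → 9 → 13 → 17 → 18 → 19 → 20 → 16 → 12 → 8 → 4.
Since 10 matches that lower bound, it is optimal.

10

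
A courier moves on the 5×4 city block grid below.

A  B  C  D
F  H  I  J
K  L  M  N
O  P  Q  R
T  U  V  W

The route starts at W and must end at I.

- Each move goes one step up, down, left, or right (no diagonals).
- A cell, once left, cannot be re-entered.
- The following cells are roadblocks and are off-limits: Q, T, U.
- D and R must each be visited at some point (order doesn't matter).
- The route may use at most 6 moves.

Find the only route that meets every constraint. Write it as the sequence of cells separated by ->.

Any route must reach D and R and still end at I within 6 moves, so the order of the required stops is forced.
Route from W: 4× up (reaching D), left to C, down to I — 6 moves in all.
Check: all required cells visited; 6 ≤ 6 moves.

W -> R -> N -> J -> D -> C -> I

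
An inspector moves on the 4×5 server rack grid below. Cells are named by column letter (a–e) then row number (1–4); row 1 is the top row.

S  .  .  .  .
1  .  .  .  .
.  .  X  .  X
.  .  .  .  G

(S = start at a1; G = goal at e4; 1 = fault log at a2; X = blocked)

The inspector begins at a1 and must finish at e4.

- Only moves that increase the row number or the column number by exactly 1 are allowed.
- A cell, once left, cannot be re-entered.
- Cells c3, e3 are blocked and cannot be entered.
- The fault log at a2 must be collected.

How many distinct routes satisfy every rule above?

A right/down-only route from a1 to e4 makes exactly 3 down-moves and 4 right-moves in some order.
With no other constraints that would be C(7,3) = 35 routes.
Split at a2 and multiply the segment counts (each segment already excludes blocked cells): a1→a2: 1; a2→e4: 4; product = 4.
That gives 4 routes.

4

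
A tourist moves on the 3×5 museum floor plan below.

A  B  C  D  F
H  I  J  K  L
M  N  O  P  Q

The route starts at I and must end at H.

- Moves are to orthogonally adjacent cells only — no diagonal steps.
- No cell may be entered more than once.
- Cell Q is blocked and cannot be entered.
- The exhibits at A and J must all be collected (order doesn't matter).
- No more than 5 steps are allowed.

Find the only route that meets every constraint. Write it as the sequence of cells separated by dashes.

The 5-move cap with required stops at A, J leaves no slack for detours.
Route from I: right to J, up to C, 2× left (reaching A), down to H — 5 moves in all.
Check: all required cells visited; 5 ≤ 5 moves.

I - J - C - B - A - H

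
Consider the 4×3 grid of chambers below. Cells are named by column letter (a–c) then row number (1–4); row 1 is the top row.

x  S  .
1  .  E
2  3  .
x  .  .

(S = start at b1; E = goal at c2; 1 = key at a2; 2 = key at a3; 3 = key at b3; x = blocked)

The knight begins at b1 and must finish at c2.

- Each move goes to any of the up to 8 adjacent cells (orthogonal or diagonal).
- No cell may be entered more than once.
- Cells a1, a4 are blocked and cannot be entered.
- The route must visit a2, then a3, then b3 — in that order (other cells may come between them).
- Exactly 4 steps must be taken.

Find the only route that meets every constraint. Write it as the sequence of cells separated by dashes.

b1 - a2 - a3 - b3 - c2

The waypoints must appear in the order a2, a3, b3, with no cell reused.
Route from b1: down-left 1 to a2, down 1 to a3, right 1 to b3, up-right 1 to c2 — 4 moves in all.
Check: order respected (1 at step 1, 2 at step 2, 3 at step 3); 4 moves as required.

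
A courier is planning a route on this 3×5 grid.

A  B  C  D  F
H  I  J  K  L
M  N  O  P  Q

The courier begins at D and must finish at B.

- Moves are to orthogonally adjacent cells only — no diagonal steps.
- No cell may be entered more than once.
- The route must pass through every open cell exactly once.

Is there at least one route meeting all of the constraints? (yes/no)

Colour the cells like a checkerboard: each orthogonal step flips colour, so a Hamiltonian route alternates colours. Here there are 8 cells of one colour and 7 of the other, with start on the same colour as the goal — the counts and endpoints can't be arranged into an alternating sequence of length 15, so no Hamiltonian route exists.

no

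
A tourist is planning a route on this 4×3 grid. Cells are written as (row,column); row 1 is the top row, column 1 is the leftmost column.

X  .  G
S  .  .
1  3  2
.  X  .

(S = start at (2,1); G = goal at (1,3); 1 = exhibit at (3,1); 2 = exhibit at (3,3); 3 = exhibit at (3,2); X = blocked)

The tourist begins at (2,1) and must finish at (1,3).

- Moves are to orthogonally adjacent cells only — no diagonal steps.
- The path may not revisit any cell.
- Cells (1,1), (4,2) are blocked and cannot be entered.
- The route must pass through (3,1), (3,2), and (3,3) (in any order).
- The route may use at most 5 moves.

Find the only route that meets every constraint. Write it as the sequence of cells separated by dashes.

The budget equals the shortest possible length, so every move has to be on a shortest route through the required cells.
Route from (2,1): down to (3,1), 2× right (reaching (3,3)), 2× up (reaching (1,3)) — 5 moves in all.
Check: all required cells visited; 5 ≤ 5 moves.

(2,1) - (3,1) - (3,2) - (3,3) - (2,3) - (1,3)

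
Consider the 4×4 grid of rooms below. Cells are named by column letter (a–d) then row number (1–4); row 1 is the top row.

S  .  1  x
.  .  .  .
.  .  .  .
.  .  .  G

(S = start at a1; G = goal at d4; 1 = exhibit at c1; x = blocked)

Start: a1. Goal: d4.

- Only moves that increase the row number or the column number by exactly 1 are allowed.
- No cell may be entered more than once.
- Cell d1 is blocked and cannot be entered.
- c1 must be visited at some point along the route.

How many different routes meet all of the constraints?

3

A right/down-only route from a1 to d4 makes exactly 3 down-moves and 3 right-moves in some order.
With no other constraints that would be C(6,3) = 20 routes.
Split at c1 and multiply the segment counts (each segment already excludes blocked cells): a1→c1: 1; c1→d4: 3; product = 3.
That gives 3 routes.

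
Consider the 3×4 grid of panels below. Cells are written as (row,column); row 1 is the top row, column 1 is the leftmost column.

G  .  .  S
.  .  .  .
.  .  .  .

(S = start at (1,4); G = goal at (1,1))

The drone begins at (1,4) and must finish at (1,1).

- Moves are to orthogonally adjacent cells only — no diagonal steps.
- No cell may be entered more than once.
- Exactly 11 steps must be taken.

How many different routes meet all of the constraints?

Need simple routes of exactly 11 moves from (1,4) to (1,1) (Manhattan distance 3, so 4 moves are spent on a detour and 4 undoing it).
Enumerating: (1,4) (2,4) (3,4) (3,3) (2,3) (1,3) (1,2) (2,2) (3,2) (3,1) (2,1) (1,1) | (1,4) (2,4) (3,4) (3,3) (3,2) (3,1) (2,1) (2,2) (2,3) (1,3) (1,2) (1,1) | (1,4) (1,3) (2,3) (2,4) (3,4) (3,3) (3,2) (3,1) (2,1) (2,2) (1,2) (1,1) | (1,4) (1,3) (1,2) (2,2) (2,3) (2,4) (3,4) (3,3) (3,2) (3,1) (2,1) (1,1).
That gives 4 routes.

4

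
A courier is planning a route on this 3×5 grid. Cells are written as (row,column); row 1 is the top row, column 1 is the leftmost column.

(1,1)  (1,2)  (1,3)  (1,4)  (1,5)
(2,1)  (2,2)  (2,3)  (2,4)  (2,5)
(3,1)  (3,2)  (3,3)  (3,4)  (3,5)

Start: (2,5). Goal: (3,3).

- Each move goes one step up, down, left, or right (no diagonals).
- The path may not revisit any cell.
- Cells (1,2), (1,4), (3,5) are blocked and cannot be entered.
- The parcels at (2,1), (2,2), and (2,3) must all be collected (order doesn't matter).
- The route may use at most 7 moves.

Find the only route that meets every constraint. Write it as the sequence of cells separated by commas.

The 7-move cap with required stops at (2,1), (2,2), (2,3) leaves no slack for detours.
Route from (2,5): 4× left (reaching (2,1)), down to (3,1), 2× right (reaching (3,3)) — 7 moves in all.
Check: all required cells visited; 7 ≤ 7 moves.

(2,5), (2,4), (2,3), (2,2), (2,1), (3,1), (3,2), (3,3)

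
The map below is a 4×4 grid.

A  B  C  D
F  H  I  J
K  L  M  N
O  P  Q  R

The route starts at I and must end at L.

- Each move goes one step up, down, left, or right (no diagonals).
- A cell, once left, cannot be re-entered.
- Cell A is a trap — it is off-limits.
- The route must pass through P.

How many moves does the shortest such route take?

Any route passes through P somewhere between I and L. Summing Manhattan distances along the two legs (I → P → L) gives a lower bound of 3 + 1 = 4 moves.
A route of 4 moves achieves this: I → M → Q → P → L.
Since 4 matches the lower bound, it is optimal.

4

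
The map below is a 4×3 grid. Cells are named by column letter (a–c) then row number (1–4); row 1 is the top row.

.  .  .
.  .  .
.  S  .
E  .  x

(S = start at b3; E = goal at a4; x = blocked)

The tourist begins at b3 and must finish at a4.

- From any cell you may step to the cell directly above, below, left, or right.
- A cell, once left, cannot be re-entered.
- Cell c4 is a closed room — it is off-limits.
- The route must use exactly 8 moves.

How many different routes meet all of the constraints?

4

Need simple routes of exactly 8 moves from b3 to a4 (Manhattan distance 2, so 3 moves are spent on a detour and 3 undoing it).
Enumerating: b3 b2 c2 c1 b1 a1 a2 a3 a4 | b3 c3 c2 c1 b1 b2 a2 a3 a4 | b3 c3 c2 c1 b1 a1 a2 a3 a4 | b3 c3 c2 b2 b1 a1 a2 a3 a4.
That gives 4 routes.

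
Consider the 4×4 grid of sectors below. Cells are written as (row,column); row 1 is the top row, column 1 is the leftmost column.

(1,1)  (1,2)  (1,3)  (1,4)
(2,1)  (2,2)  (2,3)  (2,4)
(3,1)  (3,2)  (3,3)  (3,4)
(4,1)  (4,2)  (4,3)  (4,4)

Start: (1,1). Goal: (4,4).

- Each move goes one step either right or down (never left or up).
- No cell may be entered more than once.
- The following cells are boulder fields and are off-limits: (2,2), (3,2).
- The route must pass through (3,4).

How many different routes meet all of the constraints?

A right/down-only route from (1,1) to (4,4) makes exactly 3 down-moves and 3 right-moves in some order.
With no other constraints that would be C(6,3) = 20 routes.
Split at (3,4) and multiply the segment counts (each segment already excludes blocked cells): (1,1)→(3,4): 3; (3,4)→(4,4): 1; product = 3.
That gives 3 routes.

3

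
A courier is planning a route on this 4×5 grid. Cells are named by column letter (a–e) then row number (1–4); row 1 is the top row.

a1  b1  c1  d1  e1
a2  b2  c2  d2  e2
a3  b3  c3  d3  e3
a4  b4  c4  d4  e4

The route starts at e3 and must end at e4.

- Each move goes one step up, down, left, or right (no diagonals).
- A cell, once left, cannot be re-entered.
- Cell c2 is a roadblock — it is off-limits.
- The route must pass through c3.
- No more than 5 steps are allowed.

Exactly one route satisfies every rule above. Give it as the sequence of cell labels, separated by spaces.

Any route must reach c3 and still end at e4 within 5 moves, so the order of the required stops is forced.
Route from e3: 2× left (reaching c3), down to c4, 2× right (reaching e4) — 5 moves in all.
Check: all required cells visited; 5 ≤ 5 moves.

e3 d3 c3 c4 d4 e4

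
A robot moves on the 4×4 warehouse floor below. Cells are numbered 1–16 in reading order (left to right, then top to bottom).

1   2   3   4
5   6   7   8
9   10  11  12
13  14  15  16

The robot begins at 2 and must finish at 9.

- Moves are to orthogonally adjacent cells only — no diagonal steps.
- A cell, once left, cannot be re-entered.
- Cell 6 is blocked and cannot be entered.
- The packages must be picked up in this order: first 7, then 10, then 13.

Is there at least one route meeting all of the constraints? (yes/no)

One route that works: 2 → 3 → 7 → 11 → 10 → 14 → 13 → 9.

yes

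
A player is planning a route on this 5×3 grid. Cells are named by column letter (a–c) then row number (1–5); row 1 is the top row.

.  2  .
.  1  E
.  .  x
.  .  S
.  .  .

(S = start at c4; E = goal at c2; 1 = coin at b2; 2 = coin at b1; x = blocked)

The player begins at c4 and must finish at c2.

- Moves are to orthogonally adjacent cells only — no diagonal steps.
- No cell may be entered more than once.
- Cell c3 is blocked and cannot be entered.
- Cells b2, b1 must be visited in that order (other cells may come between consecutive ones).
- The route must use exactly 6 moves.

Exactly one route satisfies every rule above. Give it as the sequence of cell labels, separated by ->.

c4 -> b4 -> b3 -> b2 -> b1 -> c1 -> c2

The waypoints must appear in the order b2, b1, with no cell reused.
Route from c4: left 1 to b4, up 3 to b1, right 1 to c1, down 1 to c2 — 6 moves in all.
Check: order respected (1 at step 3, 2 at step 4); 6 moves as required.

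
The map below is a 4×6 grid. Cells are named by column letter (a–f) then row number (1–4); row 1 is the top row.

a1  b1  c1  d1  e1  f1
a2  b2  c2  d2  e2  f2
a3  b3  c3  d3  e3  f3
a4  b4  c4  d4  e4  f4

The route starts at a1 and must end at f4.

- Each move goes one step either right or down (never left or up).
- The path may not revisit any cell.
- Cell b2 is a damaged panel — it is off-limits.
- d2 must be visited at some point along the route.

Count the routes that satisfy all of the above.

A right/down-only route from a1 to f4 makes exactly 3 down-moves and 5 right-moves in some order.
With no other constraints that would be C(8,3) = 56 routes.
Split at d2 and multiply the segment counts (each segment already excludes blocked cells): a1→d2: 2; d2→f4: 6; product = 12.
That gives 12 routes.

12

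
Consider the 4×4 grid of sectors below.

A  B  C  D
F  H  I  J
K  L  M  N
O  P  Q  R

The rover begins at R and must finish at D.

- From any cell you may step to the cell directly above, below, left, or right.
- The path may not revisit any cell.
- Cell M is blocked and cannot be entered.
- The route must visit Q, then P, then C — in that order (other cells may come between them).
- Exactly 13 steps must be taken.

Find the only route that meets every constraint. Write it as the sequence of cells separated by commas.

R, Q, P, O, K, L, H, F, A, B, C, I, J, D

The waypoints must appear in the order Q, P, C, with no cell reused.
Route from R: 3× left (reaching O), up to K, right to L, up to H, left to F, up to A, 2× right (reaching C), down to I, right to J, up to D — 13 moves in all.
Check: order respected (Q at step 1, P at step 2, C at step 10); 13 moves as required.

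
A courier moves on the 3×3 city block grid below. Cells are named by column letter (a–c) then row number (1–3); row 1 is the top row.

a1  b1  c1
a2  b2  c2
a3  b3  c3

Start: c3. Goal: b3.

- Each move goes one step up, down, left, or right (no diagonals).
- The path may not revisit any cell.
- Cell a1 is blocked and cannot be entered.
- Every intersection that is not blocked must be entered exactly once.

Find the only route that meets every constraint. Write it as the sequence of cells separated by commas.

c3, c2, c1, b1, b2, a2, a3, b3

Need to visit all 8 open cells exactly once, starting at c3 and ending at b3.
Cell b1 has only two open neighbours (b2 and c1), so the path must pass straight through it: one of those is the cell it's entered from and the other is where it exits.
Route from c3: 2× up (reaching c1), left to b1, down to b2, left to a2, down to a3, right to b3 — 7 moves in all.
Check: all 8 open cells covered.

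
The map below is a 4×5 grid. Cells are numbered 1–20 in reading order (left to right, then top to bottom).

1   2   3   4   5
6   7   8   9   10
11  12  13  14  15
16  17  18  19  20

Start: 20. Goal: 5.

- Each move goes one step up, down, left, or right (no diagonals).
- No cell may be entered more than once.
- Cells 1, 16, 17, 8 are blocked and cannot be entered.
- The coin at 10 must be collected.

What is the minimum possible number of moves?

3

Any route passes through 10 somewhere between 20 and 5. Summing Manhattan distances along the two legs (20 → 10 → 5) gives a lower bound of 2 + 1 = 3 moves.
A route of 3 moves achieves this: 20 → 15 → 10 → 5.
Since 3 matches the lower bound, it is optimal.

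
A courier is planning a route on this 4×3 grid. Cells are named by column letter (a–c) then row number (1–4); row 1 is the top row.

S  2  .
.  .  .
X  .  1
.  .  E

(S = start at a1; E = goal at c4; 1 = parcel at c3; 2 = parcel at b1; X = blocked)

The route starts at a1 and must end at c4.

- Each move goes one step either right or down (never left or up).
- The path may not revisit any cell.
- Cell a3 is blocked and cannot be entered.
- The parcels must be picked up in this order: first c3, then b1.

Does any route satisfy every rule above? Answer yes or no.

b1 lies above c3, so going from c3 to b1 would need an upward move — but moves only go right/down, so c3 cannot be visited before b1.

no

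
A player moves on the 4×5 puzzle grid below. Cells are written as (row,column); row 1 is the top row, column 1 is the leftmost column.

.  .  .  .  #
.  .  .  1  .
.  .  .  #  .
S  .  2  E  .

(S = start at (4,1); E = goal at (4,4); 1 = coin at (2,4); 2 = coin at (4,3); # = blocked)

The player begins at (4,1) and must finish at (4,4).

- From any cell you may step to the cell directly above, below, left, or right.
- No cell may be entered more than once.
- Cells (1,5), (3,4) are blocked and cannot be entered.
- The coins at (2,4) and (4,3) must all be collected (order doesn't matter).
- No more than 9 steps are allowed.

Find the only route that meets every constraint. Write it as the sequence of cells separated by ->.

The budget equals the shortest possible length, so every move has to be on a shortest route through the required cells.
Route from (4,1): right 2 to (4,3), up 2 to (2,3), right 2 to (2,5), down 2 to (4,5), left 1 to (4,4) — 9 moves in all.
Check: all required cells visited; 9 ≤ 9 moves.

(4,1) -> (4,2) -> (4,3) -> (3,3) -> (2,3) -> (2,4) -> (2,5) -> (3,5) -> (4,5) -> (4,4)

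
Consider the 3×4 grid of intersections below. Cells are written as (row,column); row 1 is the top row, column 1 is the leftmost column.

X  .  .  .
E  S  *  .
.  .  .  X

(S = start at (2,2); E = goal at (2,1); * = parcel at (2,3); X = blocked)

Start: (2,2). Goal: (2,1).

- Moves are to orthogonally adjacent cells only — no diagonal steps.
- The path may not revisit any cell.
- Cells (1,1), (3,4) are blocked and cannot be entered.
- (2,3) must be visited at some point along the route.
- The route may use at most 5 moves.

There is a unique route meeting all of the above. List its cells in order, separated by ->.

The 5-move cap with required stops at (2,3) leaves no slack for detours.
Route from (2,2): right 1 to (2,3), down 1 to (3,3), left 2 to (3,1), up 1 to (2,1) — 5 moves in all.
Check: all required cells visited; 5 ≤ 5 moves.

(2,2) -> (2,3) -> (3,3) -> (3,2) -> (3,1) -> (2,1)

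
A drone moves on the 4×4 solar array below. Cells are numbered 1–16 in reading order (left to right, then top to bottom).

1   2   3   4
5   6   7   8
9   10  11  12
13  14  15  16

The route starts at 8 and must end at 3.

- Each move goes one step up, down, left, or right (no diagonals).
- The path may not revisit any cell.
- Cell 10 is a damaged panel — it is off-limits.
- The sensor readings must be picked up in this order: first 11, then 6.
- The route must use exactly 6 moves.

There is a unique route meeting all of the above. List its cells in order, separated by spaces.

The waypoints must appear in the order 11, 6, with no cell reused.
Route from 8: down to 12, left to 11, up to 7, left to 6, up to 2, right to 3 — 6 moves in all.
Check: order respected (11 at step 2, 6 at step 4); 6 moves as required.

8 12 11 7 6 2 3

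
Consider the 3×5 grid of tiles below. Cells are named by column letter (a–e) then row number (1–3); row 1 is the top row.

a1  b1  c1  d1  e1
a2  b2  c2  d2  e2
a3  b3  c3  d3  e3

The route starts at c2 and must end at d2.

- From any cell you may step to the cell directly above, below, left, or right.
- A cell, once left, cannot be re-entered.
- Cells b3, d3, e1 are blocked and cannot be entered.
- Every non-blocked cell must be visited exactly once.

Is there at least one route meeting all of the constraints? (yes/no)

Cell a3 has only one open neighbour but is neither the start nor the goal, so a Hamiltonian route would have to both enter and leave it through the same neighbour — impossible without revisiting.

no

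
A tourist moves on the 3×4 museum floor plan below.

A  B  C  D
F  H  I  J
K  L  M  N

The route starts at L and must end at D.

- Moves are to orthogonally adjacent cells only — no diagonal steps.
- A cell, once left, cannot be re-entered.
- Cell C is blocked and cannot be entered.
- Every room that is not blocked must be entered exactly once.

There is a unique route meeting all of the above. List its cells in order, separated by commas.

Need to visit all 11 open cells exactly once, starting at L and ending at D.
Cell B has only two open neighbours (H and A), so the path must pass straight through it: one of those is the cell it's entered from and the other is where it exits.
Route from L: left to K, 2× up (reaching A), right to B, down to H, right to I, down to M, right to N, 2× up (reaching D) — 10 moves in all.
Check: all 11 open cells covered.

L, K, F, A, B, H, I, M, N, J, D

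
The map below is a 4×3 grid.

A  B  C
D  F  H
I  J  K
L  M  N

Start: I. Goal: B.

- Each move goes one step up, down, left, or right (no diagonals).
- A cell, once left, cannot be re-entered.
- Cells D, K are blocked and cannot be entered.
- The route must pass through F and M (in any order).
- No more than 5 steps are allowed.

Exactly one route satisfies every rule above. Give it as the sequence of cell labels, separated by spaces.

I L M J F B

The 5-move cap with required stops at F, M leaves no slack for detours.
Route from I: down to L, right to M, 3× up (reaching B) — 5 moves in all.
Check: all required cells visited; 5 ≤ 5 moves.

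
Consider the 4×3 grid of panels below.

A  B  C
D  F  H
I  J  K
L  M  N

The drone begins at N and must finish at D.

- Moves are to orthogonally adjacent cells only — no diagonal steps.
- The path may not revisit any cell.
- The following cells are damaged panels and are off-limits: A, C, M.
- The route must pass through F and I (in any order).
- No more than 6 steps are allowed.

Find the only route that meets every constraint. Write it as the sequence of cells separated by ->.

The 6-move cap with required stops at F, I leaves no slack for detours.
Route from N: 2× up (reaching H), left to F, down to J, left to I, up to D — 6 moves in all.
Check: all required cells visited; 6 ≤ 6 moves.

N -> K -> H -> F -> J -> I -> D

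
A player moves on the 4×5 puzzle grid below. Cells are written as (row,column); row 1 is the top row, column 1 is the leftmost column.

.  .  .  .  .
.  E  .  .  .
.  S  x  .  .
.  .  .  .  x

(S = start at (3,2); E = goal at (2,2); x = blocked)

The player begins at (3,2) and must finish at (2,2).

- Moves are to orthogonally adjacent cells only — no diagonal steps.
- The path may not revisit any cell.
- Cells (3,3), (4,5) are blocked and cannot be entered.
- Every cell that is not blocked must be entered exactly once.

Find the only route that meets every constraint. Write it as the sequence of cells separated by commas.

(3,2), (3,1), (4,1), (4,2), (4,3), (4,4), (3,4), (3,5), (2,5), (1,5), (1,4), (2,4), (2,3), (1,3), (1,2), (1,1), (2,1), (2,2)

Need to visit all 18 open cells exactly once, starting at (3,2) and ending at (2,2).
Cell (1,5) has only two open neighbours ((2,5) and (1,4)), so the path must pass straight through it: one of those is the cell it's entered from and the other is where it exits.
Route from (3,2): left 1 to (3,1), down 1 to (4,1), right 3 to (4,4), up 1 to (3,4), right 1 to (3,5), up 2 to (1,5), left 1 to (1,4), down 1 to (2,4), left 1 to (2,3), up 1 to (1,3), left 2 to (1,1), down 1 to (2,1), right 1 to (2,2) — 17 moves in all.
Check: all 18 open cells covered.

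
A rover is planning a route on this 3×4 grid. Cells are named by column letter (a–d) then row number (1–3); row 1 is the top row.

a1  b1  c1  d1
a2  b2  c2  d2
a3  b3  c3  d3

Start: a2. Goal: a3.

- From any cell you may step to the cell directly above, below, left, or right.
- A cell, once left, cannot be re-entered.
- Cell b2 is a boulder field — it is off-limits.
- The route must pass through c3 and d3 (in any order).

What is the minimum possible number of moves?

9

Any route passes through c3 and d3 in some order between a2 and a3. Summing Manhattan distances along each leg and taking the cheapest ordering (a2 → d3 → c3 → a3) gives a lower bound of 4 + 1 + 2 = 7 moves.
The shortest route satisfying every rule uses 9 moves: a2 → a1 → b1 → c1 → c2 → d2 → d3 → c3 → b3 → a3.
The no-revisit rule (legs can't share cells) pushes the minimum above the 7-move bound; an exhaustive check rules out every length from 7 to 8, leaving 9 as the minimum.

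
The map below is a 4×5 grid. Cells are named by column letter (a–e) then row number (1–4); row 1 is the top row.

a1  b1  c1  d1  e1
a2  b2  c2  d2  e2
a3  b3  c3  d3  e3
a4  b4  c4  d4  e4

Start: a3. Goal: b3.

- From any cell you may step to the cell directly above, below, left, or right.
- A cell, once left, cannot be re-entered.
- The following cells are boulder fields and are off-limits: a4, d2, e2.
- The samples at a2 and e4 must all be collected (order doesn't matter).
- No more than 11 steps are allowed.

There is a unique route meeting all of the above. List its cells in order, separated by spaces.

Any route must reach a2 and e4 and still end at b3 within 11 moves, so the order of the required stops is forced.
Route from a3: up to a2, 2× right (reaching c2), down to c3, 2× right (reaching e3), down to e4, 3× left (reaching b4), up to b3 — 11 moves in all.
Check: all required cells visited; 11 ≤ 11 moves.

a3 a2 b2 c2 c3 d3 e3 e4 d4 c4 b4 b3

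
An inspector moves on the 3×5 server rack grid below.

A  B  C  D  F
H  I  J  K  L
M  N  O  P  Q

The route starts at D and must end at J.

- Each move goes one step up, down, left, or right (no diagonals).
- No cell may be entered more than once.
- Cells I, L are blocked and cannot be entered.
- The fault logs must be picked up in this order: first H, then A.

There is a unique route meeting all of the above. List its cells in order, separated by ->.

D -> K -> P -> O -> N -> M -> H -> A -> B -> C -> J

The waypoints must appear in the order H, A, with no cell reused.
Route from D: 2× down (reaching P), 3× left (reaching M), 2× up (reaching A), 2× right (reaching C), down to J — 10 moves in all.
Check: order respected (H at step 6, A at step 7).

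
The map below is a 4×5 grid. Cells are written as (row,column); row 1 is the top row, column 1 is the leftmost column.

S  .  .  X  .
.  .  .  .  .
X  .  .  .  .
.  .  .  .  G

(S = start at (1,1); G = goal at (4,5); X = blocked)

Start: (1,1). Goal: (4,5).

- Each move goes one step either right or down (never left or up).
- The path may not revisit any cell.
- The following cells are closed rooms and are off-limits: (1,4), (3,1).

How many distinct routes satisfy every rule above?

A right/down-only route from (1,1) to (4,5) makes exactly 3 down-moves and 4 right-moves in some order.
With no other constraints that would be C(7,3) = 35 routes.
Subtract routes through each blocked cell (inclusion–exclusion for overlaps): − through (1,4): 4 − through (3,1): 5 → 26.
That gives 26 routes.

26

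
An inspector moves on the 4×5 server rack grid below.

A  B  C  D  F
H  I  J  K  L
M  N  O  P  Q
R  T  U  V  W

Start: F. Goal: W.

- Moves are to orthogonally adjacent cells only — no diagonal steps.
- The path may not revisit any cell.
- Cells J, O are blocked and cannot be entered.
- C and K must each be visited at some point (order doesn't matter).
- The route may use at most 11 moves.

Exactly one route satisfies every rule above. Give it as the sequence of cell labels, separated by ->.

Any route must reach C and K and still end at W within 11 moves, so the order of the required stops is forced.
Route from F: down 1 to L, left 1 to K, up 1 to D, left 2 to B, down 3 to T, right 3 to W — 11 moves in all.
Check: all required cells visited; 11 ≤ 11 moves.

F -> L -> K -> D -> C -> B -> I -> N -> T -> U -> V -> W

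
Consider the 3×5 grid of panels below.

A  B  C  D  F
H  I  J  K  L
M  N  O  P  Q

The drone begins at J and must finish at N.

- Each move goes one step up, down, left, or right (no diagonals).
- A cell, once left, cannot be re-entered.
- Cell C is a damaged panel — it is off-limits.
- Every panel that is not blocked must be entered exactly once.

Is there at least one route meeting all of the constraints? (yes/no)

no

Colour the cells like a checkerboard: each orthogonal step flips colour, so a Hamiltonian route alternates colours. Here there are 7 cells of one colour and 7 of the other, with start on the same colour as the goal — the counts and endpoints can't be arranged into an alternating sequence of length 14, so no Hamiltonian route exists.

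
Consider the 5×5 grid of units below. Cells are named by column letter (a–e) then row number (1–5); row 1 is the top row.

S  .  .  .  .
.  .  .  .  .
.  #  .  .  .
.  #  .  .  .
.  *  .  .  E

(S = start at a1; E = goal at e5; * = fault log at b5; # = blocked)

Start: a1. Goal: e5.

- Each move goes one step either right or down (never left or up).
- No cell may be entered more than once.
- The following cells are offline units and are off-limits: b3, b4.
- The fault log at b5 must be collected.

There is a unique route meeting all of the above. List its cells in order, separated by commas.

Moves only go right or down, so the column and row indices never decrease.
Route from a1: down 4 to a5, right 4 to e5 — 8 moves in all.
Check: all required cells visited.

a1, a2, a3, a4, a5, b5, c5, d5, e5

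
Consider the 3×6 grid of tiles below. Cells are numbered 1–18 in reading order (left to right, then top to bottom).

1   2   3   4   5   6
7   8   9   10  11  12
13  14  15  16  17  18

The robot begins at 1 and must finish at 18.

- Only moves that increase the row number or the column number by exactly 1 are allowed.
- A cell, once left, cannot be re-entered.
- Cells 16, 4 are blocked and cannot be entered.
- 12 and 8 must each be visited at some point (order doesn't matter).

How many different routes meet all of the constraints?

2

A right/down-only route from 1 to 18 makes exactly 2 down-moves and 5 right-moves in some order.
With no other constraints that would be C(7,2) = 21 routes.
A monotone route can only reach the required cells in the order 8, 12, so split there and multiply the segment counts (each segment already excludes blocked cells): 1→8: 2; 8→12: 1; 12→18: 1; product = 2.
That gives 2 routes.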